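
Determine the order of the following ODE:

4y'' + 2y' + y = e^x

The order is 2 (highest derivative is of order 2).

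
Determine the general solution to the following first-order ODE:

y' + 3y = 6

Using integrating factor method:

General solution: y = 2 + Ce^(-3x)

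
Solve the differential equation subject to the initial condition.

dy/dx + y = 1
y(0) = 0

General solution: y = 1 + Ce^(-x)
Applying y(0) = 0: C = 0 - 1 = -1
Particular solution: y = 1 - e^(-x)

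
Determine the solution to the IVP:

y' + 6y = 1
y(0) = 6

General solution: y = 1/6 + Ce^(-6x)
Applying y(0) = 6: C = 6 - 1/6 = 35/6
Particular solution: y = 1/6 + (35/6)e^(-6x)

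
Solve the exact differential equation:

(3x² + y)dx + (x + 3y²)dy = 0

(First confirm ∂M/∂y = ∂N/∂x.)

Verify exactness: ∂M/∂y = ∂N/∂x ✓
Find F(x,y) such that ∂F/∂x = M, ∂F/∂y = N
Solution: x³ + xy + y³ = C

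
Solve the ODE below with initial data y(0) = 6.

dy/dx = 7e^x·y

General solution: y = Ce^(7e^x)
Applying IC y(0) = 6:
Particular solution: y = 6e^(7(e^x - 1))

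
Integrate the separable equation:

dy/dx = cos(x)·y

Separating variables and integrating:
ln|y| = sin(x) + C

General solution: y = Ce^(sin(x))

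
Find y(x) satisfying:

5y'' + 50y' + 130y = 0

Characteristic equation: 5r² + 50r + 130 = 0
Divide by 5: r² + 10r + 26 = 0
Roots: r = -5 ± i (complex conjugates)
General solution: y = e^(-5x)(C₁cos(x) + C₂sin(x))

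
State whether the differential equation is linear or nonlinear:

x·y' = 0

Linear (y and its derivatives appear to the first power only, no products of y terms)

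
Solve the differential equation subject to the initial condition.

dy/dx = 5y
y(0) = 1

General solution: y = Ce^(5x)
Applying IC y(0) = 1:
Particular solution: y = e^(5x)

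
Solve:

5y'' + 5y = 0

Characteristic equation: 5r² + 5 = 0
Divide by 5: r² + 1 = 0
Roots: r = ±i (complex conjugates)
General solution: y = C₁cos(x) + C₂sin(x)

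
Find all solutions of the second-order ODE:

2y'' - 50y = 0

Characteristic equation: 2r² - 50 = 0
Divide by 2: r² - 25 = 0
Roots: r = 5, -5 (distinct real)
General solution: y = C₁e^(5x) + C₂e^(-5x)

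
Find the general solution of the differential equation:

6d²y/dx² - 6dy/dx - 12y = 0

Characteristic equation: 6r² - 6r - 12 = 0
Divide by 6: r² - r - 2 = 0
Roots: r = 2, -1 (distinct real)
General solution: y = C₁e^(2x) + C₂e^(-x)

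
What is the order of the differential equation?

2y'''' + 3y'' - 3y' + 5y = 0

The order is 4 (highest derivative is of order 4).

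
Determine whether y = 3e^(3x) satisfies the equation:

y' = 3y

Verification:
y = 3e^(3x)
y' = 9e^(3x)
3y = 9e^(3x)
y' = 3y ✓

Yes, it is a solution.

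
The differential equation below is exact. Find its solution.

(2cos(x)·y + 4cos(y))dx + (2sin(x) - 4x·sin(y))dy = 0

Verify exactness: ∂M/∂y = ∂N/∂x ✓
Find F(x,y) such that ∂F/∂x = M, ∂F/∂y = N
Solution: 2sin(x)·y + 4x·cos(y) = C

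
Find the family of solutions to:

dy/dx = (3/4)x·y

Separating variables and integrating:
ln|y| = 3x^2/8 + C

General solution: y = Ce^(3x^2/8)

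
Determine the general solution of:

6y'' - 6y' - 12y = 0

Characteristic equation: 6r² - 6r - 12 = 0
Divide by 6: r² - r - 2 = 0
Roots: r = 2, -1 (distinct real)
General solution: y = C₁e^(2x) + C₂e^(-x)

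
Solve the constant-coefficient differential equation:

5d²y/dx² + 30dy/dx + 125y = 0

Characteristic equation: 5r² + 30r + 125 = 0
Divide by 5: r² + 6r + 25 = 0
Roots: r = -3 ± 4i (complex conjugates)
General solution: y = e^(-3x)(C₁cos(4x) + C₂sin(4x))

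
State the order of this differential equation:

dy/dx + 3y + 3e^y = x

The order is 1 (highest derivative is of order 1).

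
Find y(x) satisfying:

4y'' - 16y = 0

Characteristic equation: 4r² - 16 = 0
Divide by 4: r² - 4 = 0
Roots: r = 2, -2 (distinct real)
General solution: y = C₁e^(2x) + C₂e^(-2x)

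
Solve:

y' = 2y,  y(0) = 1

General solution: y = Ce^(2x)
Applying IC y(0) = 1:
Particular solution: y = e^(2x)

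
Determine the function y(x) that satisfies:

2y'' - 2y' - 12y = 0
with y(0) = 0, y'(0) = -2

General solution: y = C₁e^(3x) + C₂e^(-2x)
Applying ICs: C₁ = -2/5, C₂ = 2/5
Particular solution: y = -(2/5)e^(3x) + (2/5)e^(-2x)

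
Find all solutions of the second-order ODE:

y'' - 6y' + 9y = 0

Characteristic equation: r² - 6r + 9 = 0
Factored: (r - 3)² = 0
Repeated root: r = 3
General solution: y = (C₁ + C₂x)e^(3x)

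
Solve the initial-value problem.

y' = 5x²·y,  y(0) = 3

General solution: y = Ce^(5x³/3)
Applying IC y(0) = 3:
Particular solution: y = 3e^(5x³/3)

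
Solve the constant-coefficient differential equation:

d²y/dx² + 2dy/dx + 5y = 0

Characteristic equation: r² + 2r + 5 = 0
Roots: r = -1 ± 2i (complex conjugates)
General solution: y = e^(-x)(C₁cos(2x) + C₂sin(2x))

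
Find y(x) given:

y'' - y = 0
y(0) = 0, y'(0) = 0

General solution: y = C₁e^x + C₂e^(-x)
Applying ICs: C₁ = 0, C₂ = 0
Particular solution: y = 0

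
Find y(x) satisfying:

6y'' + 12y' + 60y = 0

Characteristic equation: 6r² + 12r + 60 = 0
Divide by 6: r² + 2r + 10 = 0
Roots: r = -1 ± 3i (complex conjugates)
General solution: y = e^(-x)(C₁cos(3x) + C₂sin(3x))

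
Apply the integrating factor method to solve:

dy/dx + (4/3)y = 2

Using integrating factor method:

General solution: y = 3/2 + Ce^(-4x/3)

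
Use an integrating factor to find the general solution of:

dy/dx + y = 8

Using integrating factor method:

General solution: y = 8 + Ce^(-x)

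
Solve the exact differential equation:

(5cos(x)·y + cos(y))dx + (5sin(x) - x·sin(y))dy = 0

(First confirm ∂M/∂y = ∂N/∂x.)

Verify exactness: ∂M/∂y = ∂N/∂x ✓
Find F(x,y) such that ∂F/∂x = M, ∂F/∂y = N
Solution: 5sin(x)·y + x·cos(y) = C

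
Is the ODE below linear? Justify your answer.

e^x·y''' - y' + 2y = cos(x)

Yes. Linear (y and its derivatives appear to the first power only, no products of y terms)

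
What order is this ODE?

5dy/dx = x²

The order is 1 (highest derivative is of order 1).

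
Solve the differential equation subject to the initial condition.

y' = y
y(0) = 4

General solution: y = Ce^x
Applying IC y(0) = 4:
Particular solution: y = 4e^x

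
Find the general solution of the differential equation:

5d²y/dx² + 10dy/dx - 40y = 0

Characteristic equation: 5r² + 10r - 40 = 0
Divide by 5: r² + 2r - 8 = 0
Roots: r = 2, -4 (distinct real)
General solution: y = C₁e^(2x) + C₂e^(-4x)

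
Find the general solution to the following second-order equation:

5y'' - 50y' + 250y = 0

Characteristic equation: 5r² - 50r + 250 = 0
Divide by 5: r² - 10r + 50 = 0
Roots: r = 5 ± 5i (complex conjugates)
General solution: y = e^(5x)(C₁cos(5x) + C₂sin(5x))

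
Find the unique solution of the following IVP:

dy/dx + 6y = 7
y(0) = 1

General solution: y = 7/6 + Ce^(-6x)
Applying y(0) = 1: C = 1 - 7/6 = -1/6
Particular solution: y = 7/6 - (1/6)e^(-6x)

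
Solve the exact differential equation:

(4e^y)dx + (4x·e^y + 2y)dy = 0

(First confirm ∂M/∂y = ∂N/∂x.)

Verify exactness: ∂M/∂y = ∂N/∂x ✓
Find F(x,y) such that ∂F/∂x = M, ∂F/∂y = N
Solution: 4x·e^y + y² = C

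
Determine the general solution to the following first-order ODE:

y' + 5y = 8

Using integrating factor method:

General solution: y = 8/5 + Ce^(-5x)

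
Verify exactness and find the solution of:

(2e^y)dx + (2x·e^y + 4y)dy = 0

Verify exactness: ∂M/∂y = ∂N/∂x ✓
Find F(x,y) such that ∂F/∂x = M, ∂F/∂y = N
Solution: 2x·e^y + 2y² = C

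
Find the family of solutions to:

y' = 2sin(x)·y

Separating variables and integrating:
ln|y| = -2cos(x) + C

General solution: y = Ce^(-2cos(x))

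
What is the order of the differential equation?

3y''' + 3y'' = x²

The order is 3 (highest derivative is of order 3).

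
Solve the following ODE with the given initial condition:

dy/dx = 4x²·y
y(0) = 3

General solution: y = Ce^(4x³/3)
Applying IC y(0) = 3:
Particular solution: y = 3e^(4x³/3)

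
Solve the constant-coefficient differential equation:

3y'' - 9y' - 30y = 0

Characteristic equation: 3r² - 9r - 30 = 0
Divide by 3: r² - 3r - 10 = 0
Roots: r = 5, -2 (distinct real)
General solution: y = C₁e^(5x) + C₂e^(-2x)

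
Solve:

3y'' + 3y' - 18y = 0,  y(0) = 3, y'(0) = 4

General solution: y = C₁e^(2x) + C₂e^(-3x)
Applying ICs: C₁ = 13/5, C₂ = 2/5
Particular solution: y = (13/5)e^(2x) + (2/5)e^(-3x)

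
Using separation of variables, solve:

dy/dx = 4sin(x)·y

Separating variables and integrating:
ln|y| = -4cos(x) + C

General solution: y = Ce^(-4cos(x))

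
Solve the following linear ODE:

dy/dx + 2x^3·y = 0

Using integrating factor method:

General solution: y = Ce^(-x^4/2)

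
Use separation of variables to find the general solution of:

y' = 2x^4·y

Separating variables and integrating:
ln|y| = 2x^5/5 + C

General solution: y = Ce^(2x^5/5)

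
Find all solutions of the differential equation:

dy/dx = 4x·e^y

Separating variables and integrating:
-e^(-y) = 2x² + C

General solution: y = -ln(C - 2x²)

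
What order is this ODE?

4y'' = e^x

The order is 2 (highest derivative is of order 2).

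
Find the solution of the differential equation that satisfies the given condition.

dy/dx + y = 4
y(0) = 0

General solution: y = 4 + Ce^(-x)
Applying y(0) = 0: C = 0 - 4 = -4
Particular solution: y = 4 - 4e^(-x)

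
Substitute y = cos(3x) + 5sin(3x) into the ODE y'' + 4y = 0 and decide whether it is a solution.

Verification:
y'' = -9cos(3x) - 45sin(3x)
y'' + 4y ≠ 0 (frequency mismatch: got 9 instead of 4)

No, it is not a solution.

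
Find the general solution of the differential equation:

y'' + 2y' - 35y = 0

Characteristic equation: r² + 2r - 35 = 0
Roots: r = 5, -7 (distinct real)
General solution: y = C₁e^(5x) + C₂e^(-7x)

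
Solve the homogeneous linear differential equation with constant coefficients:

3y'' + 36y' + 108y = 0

Characteristic equation: 3r² + 36r + 108 = 0
Divide by 3: r² + 12r + 36 = 0
Factored: (r + 6)² = 0
Repeated root: r = -6
General solution: y = (C₁ + C₂x)e^(-6x)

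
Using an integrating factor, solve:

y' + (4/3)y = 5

Using integrating factor method:

General solution: y = 15/4 + Ce^(-4x/3)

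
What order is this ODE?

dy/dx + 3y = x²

The order is 1 (highest derivative is of order 1).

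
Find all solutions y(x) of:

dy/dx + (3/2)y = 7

Using integrating factor method:

General solution: y = 14/3 + Ce^(-3x/2)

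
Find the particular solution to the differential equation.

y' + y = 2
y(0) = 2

General solution: y = 2 + Ce^(-x)
Applying y(0) = 2: C = 2 - 2 = 0
Particular solution: y = 2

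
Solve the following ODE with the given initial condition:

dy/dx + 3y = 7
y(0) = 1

General solution: y = 7/3 + Ce^(-3x)
Applying y(0) = 1: C = 1 - 7/3 = -4/3
Particular solution: y = 7/3 - (4/3)e^(-3x)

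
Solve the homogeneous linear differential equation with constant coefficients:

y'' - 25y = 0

Characteristic equation: r² - 25 = 0
Roots: r = 5, -5 (distinct real)
General solution: y = C₁e^(5x) + C₂e^(-5x)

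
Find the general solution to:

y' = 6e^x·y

Separating variables and integrating:
ln|y| = 6e^x + C

General solution: y = Ce^(6e^x)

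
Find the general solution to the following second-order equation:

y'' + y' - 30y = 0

Characteristic equation: r² + r - 30 = 0
Roots: r = 5, -6 (distinct real)
General solution: y = C₁e^(5x) + C₂e^(-6x)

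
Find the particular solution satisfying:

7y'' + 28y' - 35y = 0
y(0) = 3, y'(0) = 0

General solution: y = C₁e^x + C₂e^(-5x)
Applying ICs: C₁ = 5/2, C₂ = 1/2
Particular solution: y = (5/2)e^x + (1/2)e^(-5x)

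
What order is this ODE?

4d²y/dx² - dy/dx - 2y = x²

The order is 2 (highest derivative is of order 2).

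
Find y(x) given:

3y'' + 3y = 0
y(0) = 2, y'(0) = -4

General solution: y = C₁cos(x) + C₂sin(x)
Complex roots r = ±i
Applying ICs: C₁ = 2, C₂ = -4
Particular solution: y = 2cos(x) - 4sin(x)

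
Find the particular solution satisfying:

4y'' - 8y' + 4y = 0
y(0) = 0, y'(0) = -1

General solution: y = (C₁ + C₂x)e^x
Repeated root r = 1
Applying ICs: C₁ = 0, C₂ = -1
Particular solution: y = -xe^x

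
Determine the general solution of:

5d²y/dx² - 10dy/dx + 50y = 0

Characteristic equation: 5r² - 10r + 50 = 0
Divide by 5: r² - 2r + 10 = 0
Roots: r = 1 ± 3i (complex conjugates)
General solution: y = e^x(C₁cos(3x) + C₂sin(3x))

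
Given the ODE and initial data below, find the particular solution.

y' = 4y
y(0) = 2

General solution: y = Ce^(4x)
Applying IC y(0) = 2:
Particular solution: y = 2e^(4x)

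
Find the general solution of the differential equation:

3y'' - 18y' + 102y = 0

Characteristic equation: 3r² - 18r + 102 = 0
Divide by 3: r² - 6r + 34 = 0
Roots: r = 3 ± 5i (complex conjugates)
General solution: y = e^(3x)(C₁cos(5x) + C₂sin(5x))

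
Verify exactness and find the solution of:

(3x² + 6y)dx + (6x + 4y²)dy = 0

Verify exactness: ∂M/∂y = ∂N/∂x ✓
Find F(x,y) such that ∂F/∂x = M, ∂F/∂y = N
Solution: x³ + 6xy + 4y³/3 = C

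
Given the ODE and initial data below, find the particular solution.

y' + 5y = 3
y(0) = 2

General solution: y = 3/5 + Ce^(-5x)
Applying y(0) = 2: C = 2 - 3/5 = 7/5
Particular solution: y = 3/5 + (7/5)e^(-5x)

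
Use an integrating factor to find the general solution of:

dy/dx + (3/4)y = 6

Using integrating factor method:

General solution: y = 8 + Ce^(-3x/4)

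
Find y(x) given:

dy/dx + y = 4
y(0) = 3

General solution: y = 4 + Ce^(-x)
Applying y(0) = 3: C = 3 - 4 = -1
Particular solution: y = 4 - e^(-x)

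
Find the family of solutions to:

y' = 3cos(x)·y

Separating variables and integrating:
ln|y| = 3sin(x) + C

General solution: y = Ce^(3sin(x))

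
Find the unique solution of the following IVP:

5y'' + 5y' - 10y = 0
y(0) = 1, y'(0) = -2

General solution: y = C₁e^x + C₂e^(-2x)
Applying ICs: C₁ = 0, C₂ = 1
Particular solution: y = e^(-2x)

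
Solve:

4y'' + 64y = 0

Characteristic equation: 4r² + 64 = 0
Divide by 4: r² + 16 = 0
Roots: r = ±4i (complex conjugates)
General solution: y = C₁cos(4x) + C₂sin(4x)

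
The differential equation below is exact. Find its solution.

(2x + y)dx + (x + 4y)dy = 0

Verify exactness: ∂M/∂y = ∂N/∂x ✓
Find F(x,y) such that ∂F/∂x = M, ∂F/∂y = N
Solution: x² + xy + 2y² = C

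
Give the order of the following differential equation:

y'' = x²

The order is 2 (highest derivative is of order 2).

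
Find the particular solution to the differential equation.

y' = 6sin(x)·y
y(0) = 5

General solution: y = Ce^(-6cos(x))
Applying IC y(0) = 5:
Particular solution: y = 5e^(6(1-cos(x)))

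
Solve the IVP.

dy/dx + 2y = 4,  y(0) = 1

General solution: y = 2 + Ce^(-2x)
Applying y(0) = 1: C = 1 - 2 = -1
Particular solution: y = 2 - e^(-2x)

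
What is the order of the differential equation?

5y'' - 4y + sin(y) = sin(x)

The order is 2 (highest derivative is of order 2).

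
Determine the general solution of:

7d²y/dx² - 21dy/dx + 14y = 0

Characteristic equation: 7r² - 21r + 14 = 0
Divide by 7: r² - 3r + 2 = 0
Roots: r = 2, 1 (distinct real)
General solution: y = C₁e^(2x) + C₂e^x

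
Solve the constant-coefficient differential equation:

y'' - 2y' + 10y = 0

Characteristic equation: r² - 2r + 10 = 0
Roots: r = 1 ± 3i (complex conjugates)
General solution: y = e^x(C₁cos(3x) + C₂sin(3x))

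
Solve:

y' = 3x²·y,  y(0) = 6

General solution: y = Ce^(x³)
Applying IC y(0) = 6:
Particular solution: y = 6e^(x³)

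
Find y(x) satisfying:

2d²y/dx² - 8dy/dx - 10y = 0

Characteristic equation: 2r² - 8r - 10 = 0
Divide by 2: r² - 4r - 5 = 0
Roots: r = 5, -1 (distinct real)
General solution: y = C₁e^(5x) + C₂e^(-x)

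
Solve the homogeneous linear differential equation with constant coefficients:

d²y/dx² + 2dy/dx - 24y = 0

Characteristic equation: r² + 2r - 24 = 0
Roots: r = 4, -6 (distinct real)
General solution: y = C₁e^(4x) + C₂e^(-6x)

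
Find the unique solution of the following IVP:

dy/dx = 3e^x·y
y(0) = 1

General solution: y = Ce^(3e^x)
Applying IC y(0) = 1:
Particular solution: y = e^(3(e^x - 1))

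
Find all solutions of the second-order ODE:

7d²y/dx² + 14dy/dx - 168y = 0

Characteristic equation: 7r² + 14r - 168 = 0
Divide by 7: r² + 2r - 24 = 0
Roots: r = 4, -6 (distinct real)
General solution: y = C₁e^(4x) + C₂e^(-6x)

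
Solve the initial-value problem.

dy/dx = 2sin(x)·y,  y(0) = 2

General solution: y = Ce^(-2cos(x))
Applying IC y(0) = 2:
Particular solution: y = 2e^(2(1-cos(x)))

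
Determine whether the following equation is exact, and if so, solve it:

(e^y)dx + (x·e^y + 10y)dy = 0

Verify exactness: ∂M/∂y = ∂N/∂x ✓
Find F(x,y) such that ∂F/∂x = M, ∂F/∂y = N
Solution: x·e^y + 5y² = C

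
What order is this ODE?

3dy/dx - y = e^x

The order is 1 (highest derivative is of order 1).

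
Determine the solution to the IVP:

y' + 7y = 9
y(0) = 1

General solution: y = 9/7 + Ce^(-7x)
Applying y(0) = 1: C = 1 - 9/7 = -2/7
Particular solution: y = 9/7 - (2/7)e^(-7x)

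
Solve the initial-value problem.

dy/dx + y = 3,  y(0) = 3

General solution: y = 3 + Ce^(-x)
Applying y(0) = 3: C = 3 - 3 = 0
Particular solution: y = 3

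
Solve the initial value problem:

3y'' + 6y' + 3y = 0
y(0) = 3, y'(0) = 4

General solution: y = (C₁ + C₂x)e^(-x)
Repeated root r = -1
Applying ICs: C₁ = 3, C₂ = 7
Particular solution: y = (3 + 7x)e^(-x)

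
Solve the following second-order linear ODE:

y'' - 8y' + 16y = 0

Characteristic equation: r² - 8r + 16 = 0
Factored: (r - 4)² = 0
Repeated root: r = 4
General solution: y = (C₁ + C₂x)e^(4x)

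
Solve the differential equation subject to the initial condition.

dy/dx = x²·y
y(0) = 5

General solution: y = Ce^(x³/3)
Applying IC y(0) = 5:
Particular solution: y = 5e^(x³/3)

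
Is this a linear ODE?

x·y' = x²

Yes. Linear (y and its derivatives appear to the first power only, no products of y terms)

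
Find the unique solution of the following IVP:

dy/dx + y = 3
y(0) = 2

General solution: y = 3 + Ce^(-x)
Applying y(0) = 2: C = 2 - 3 = -1
Particular solution: y = 3 - e^(-x)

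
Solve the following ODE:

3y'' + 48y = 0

Characteristic equation: 3r² + 48 = 0
Divide by 3: r² + 16 = 0
Roots: r = ±4i (complex conjugates)
General solution: y = C₁cos(4x) + C₂sin(4x)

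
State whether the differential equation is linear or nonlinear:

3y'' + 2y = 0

Linear (y and its derivatives appear to the first power only, no products of y terms)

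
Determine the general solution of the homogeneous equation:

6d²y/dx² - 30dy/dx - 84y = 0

Characteristic equation: 6r² - 30r - 84 = 0
Divide by 6: r² - 5r - 14 = 0
Roots: r = 7, -2 (distinct real)
General solution: y = C₁e^(7x) + C₂e^(-2x)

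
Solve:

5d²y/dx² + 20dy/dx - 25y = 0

Characteristic equation: 5r² + 20r - 25 = 0
Divide by 5: r² + 4r - 5 = 0
Roots: r = 1, -5 (distinct real)
General solution: y = C₁e^x + C₂e^(-5x)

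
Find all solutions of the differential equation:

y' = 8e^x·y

Separating variables and integrating:
ln|y| = 8e^x + C

General solution: y = Ce^(8e^x)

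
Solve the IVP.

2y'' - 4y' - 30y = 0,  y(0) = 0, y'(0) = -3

General solution: y = C₁e^(5x) + C₂e^(-3x)
Applying ICs: C₁ = -3/8, C₂ = 3/8
Particular solution: y = -(3/8)e^(5x) + (3/8)e^(-3x)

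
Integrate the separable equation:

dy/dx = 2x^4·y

Separating variables and integrating:
ln|y| = 2x^5/5 + C

General solution: y = Ce^(2x^5/5)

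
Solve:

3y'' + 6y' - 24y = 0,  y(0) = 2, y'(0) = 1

General solution: y = C₁e^(2x) + C₂e^(-4x)
Applying ICs: C₁ = 3/2, C₂ = 1/2
Particular solution: y = (3/2)e^(2x) + (1/2)e^(-4x)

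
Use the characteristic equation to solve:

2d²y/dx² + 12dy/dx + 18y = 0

Characteristic equation: 2r² + 12r + 18 = 0
Divide by 2: r² + 6r + 9 = 0
Factored: (r + 3)² = 0
Repeated root: r = -3
General solution: y = (C₁ + C₂x)e^(-3x)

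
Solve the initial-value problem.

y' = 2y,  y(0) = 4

General solution: y = Ce^(2x)
Applying IC y(0) = 4:
Particular solution: y = 4e^(2x)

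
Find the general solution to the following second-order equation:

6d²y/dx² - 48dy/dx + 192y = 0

Characteristic equation: 6r² - 48r + 192 = 0
Divide by 6: r² - 8r + 32 = 0
Roots: r = 4 ± 4i (complex conjugates)
General solution: y = e^(4x)(C₁cos(4x) + C₂sin(4x))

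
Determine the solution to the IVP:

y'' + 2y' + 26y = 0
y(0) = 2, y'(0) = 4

General solution: y = e^(-x)(C₁cos(5x) + C₂sin(5x))
Complex roots r = -1 ± 5i
Applying ICs: C₁ = 2, C₂ = 6/5
Particular solution: y = e^(-x)(2cos(5x) + (6/5)sin(5x))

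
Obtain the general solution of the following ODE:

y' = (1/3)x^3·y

Separating variables and integrating:
ln|y| = x^4/12 + C

General solution: y = Ce^(x^4/12)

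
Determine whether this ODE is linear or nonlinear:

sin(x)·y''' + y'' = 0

Linear (y and its derivatives appear to the first power only, no products of y terms)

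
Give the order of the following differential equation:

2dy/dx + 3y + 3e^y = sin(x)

The order is 1 (highest derivative is of order 1).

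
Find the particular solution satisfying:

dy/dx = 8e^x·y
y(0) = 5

General solution: y = Ce^(8e^x)
Applying IC y(0) = 5:
Particular solution: y = 5e^(8(e^x - 1))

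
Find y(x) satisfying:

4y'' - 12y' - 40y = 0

Characteristic equation: 4r² - 12r - 40 = 0
Divide by 4: r² - 3r - 10 = 0
Roots: r = 5, -2 (distinct real)
General solution: y = C₁e^(5x) + C₂e^(-2x)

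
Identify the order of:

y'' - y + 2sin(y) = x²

The order is 2 (highest derivative is of order 2).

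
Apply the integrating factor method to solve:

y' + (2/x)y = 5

Using integrating factor method:

General solution: y = (5/3)x + Cx^(-2)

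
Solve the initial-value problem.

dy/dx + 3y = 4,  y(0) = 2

General solution: y = 4/3 + Ce^(-3x)
Applying y(0) = 2: C = 2 - 4/3 = 2/3
Particular solution: y = 4/3 + (2/3)e^(-3x)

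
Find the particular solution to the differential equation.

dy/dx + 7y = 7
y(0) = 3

General solution: y = 1 + Ce^(-7x)
Applying y(0) = 3: C = 3 - 1 = 2
Particular solution: y = 1 + 2e^(-7x)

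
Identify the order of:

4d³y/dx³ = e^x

The order is 3 (highest derivative is of order 3).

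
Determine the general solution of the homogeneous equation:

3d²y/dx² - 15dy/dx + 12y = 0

Characteristic equation: 3r² - 15r + 12 = 0
Divide by 3: r² - 5r + 4 = 0
Roots: r = 4, 1 (distinct real)
General solution: y = C₁e^(4x) + C₂e^x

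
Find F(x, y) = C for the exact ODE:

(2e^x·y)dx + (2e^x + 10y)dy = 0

Verify exactness: ∂M/∂y = ∂N/∂x ✓
Find F(x,y) such that ∂F/∂x = M, ∂F/∂y = N
Solution: 2e^x·y + 5y² = C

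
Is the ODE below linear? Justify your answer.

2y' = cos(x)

Yes. Linear (y and its derivatives appear to the first power only, no products of y terms)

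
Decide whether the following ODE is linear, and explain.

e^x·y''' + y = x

Linear (y and its derivatives appear to the first power only, no products of y terms)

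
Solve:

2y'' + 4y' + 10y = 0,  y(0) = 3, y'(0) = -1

General solution: y = e^(-x)(C₁cos(2x) + C₂sin(2x))
Complex roots r = -1 ± 2i
Applying ICs: C₁ = 3, C₂ = 1
Particular solution: y = e^(-x)(3cos(2x) + sin(2x))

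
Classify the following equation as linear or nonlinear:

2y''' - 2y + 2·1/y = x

Nonlinear (1/y term)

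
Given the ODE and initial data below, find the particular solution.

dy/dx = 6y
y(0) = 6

General solution: y = Ce^(6x)
Applying IC y(0) = 6:
Particular solution: y = 6e^(6x)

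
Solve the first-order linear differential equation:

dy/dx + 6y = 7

Using integrating factor method:

General solution: y = 7/6 + Ce^(-6x)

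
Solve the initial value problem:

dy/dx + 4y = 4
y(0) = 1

General solution: y = 1 + Ce^(-4x)
Applying y(0) = 1: C = 1 - 1 = 0
Particular solution: y = 1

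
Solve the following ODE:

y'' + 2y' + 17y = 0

Characteristic equation: r² + 2r + 17 = 0
Roots: r = -1 ± 4i (complex conjugates)
General solution: y = e^(-x)(C₁cos(4x) + C₂sin(4x))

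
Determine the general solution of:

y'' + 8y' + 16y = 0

Characteristic equation: r² + 8r + 16 = 0
Factored: (r + 4)² = 0
Repeated root: r = -4
General solution: y = (C₁ + C₂x)e^(-4x)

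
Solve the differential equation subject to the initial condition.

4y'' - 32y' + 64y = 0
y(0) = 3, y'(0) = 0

General solution: y = (C₁ + C₂x)e^(4x)
Repeated root r = 4
Applying ICs: C₁ = 3, C₂ = -12
Particular solution: y = (3 - 12x)e^(4x)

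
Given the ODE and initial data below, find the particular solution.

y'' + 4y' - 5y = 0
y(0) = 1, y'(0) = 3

General solution: y = C₁e^x + C₂e^(-5x)
Applying ICs: C₁ = 4/3, C₂ = -1/3
Particular solution: y = (4/3)e^x - (1/3)e^(-5x)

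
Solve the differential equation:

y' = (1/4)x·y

Separating variables and integrating:
ln|y| = x^2/8 + C

General solution: y = Ce^(x^2/8)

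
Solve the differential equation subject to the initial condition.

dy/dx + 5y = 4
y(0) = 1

General solution: y = 4/5 + Ce^(-5x)
Applying y(0) = 1: C = 1 - 4/5 = 1/5
Particular solution: y = 4/5 + (1/5)e^(-5x)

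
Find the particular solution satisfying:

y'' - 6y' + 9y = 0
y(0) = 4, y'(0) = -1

General solution: y = (C₁ + C₂x)e^(3x)
Repeated root r = 3
Applying ICs: C₁ = 4, C₂ = -13
Particular solution: y = (4 - 13x)e^(3x)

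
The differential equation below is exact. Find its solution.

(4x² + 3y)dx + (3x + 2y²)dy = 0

Verify exactness: ∂M/∂y = ∂N/∂x ✓
Find F(x,y) such that ∂F/∂x = M, ∂F/∂y = N
Solution: 4x³/3 + 3xy + 2y³/3 = C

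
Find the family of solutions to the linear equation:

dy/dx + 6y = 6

Using integrating factor method:

General solution: y = 1 + Ce^(-6x)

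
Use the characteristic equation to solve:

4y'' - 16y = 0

Characteristic equation: 4r² - 16 = 0
Divide by 4: r² - 4 = 0
Roots: r = 2, -2 (distinct real)
General solution: y = C₁e^(2x) + C₂e^(-2x)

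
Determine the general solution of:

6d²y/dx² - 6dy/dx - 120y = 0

Characteristic equation: 6r² - 6r - 120 = 0
Divide by 6: r² - r - 20 = 0
Roots: r = 5, -4 (distinct real)
General solution: y = C₁e^(5x) + C₂e^(-4x)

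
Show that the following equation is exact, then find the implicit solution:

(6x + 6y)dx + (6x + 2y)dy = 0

Verify exactness: ∂M/∂y = ∂N/∂x ✓
Find F(x,y) such that ∂F/∂x = M, ∂F/∂y = N
Solution: 3x² + 6xy + y² = C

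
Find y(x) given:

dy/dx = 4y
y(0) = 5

General solution: y = Ce^(4x)
Applying IC y(0) = 5:
Particular solution: y = 5e^(4x)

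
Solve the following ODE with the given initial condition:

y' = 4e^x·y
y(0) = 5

General solution: y = Ce^(4e^x)
Applying IC y(0) = 5:
Particular solution: y = 5e^(4(e^x - 1))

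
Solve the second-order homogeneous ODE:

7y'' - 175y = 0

Characteristic equation: 7r² - 175 = 0
Divide by 7: r² - 25 = 0
Roots: r = 5, -5 (distinct real)
General solution: y = C₁e^(5x) + C₂e^(-5x)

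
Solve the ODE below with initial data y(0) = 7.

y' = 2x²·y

General solution: y = Ce^(2x³/3)
Applying IC y(0) = 7:
Particular solution: y = 7e^(2x³/3)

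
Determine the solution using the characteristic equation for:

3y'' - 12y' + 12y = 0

Characteristic equation: 3r² - 12r + 12 = 0
Divide by 3: r² - 4r + 4 = 0
Factored: (r - 2)² = 0
Repeated root: r = 2
General solution: y = (C₁ + C₂x)e^(2x)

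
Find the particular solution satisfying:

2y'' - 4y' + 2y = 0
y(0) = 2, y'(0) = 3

General solution: y = (C₁ + C₂x)e^x
Repeated root r = 1
Applying ICs: C₁ = 2, C₂ = 1
Particular solution: y = (2 + x)e^x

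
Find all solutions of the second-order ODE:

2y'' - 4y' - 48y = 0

Characteristic equation: 2r² - 4r - 48 = 0
Divide by 2: r² - 2r - 24 = 0
Roots: r = 6, -4 (distinct real)
General solution: y = C₁e^(6x) + C₂e^(-4x)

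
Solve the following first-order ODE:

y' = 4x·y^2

Separating variables and integrating:
-1/y = 2x^2 + C

General solution: y^-1 = -2x^2 + C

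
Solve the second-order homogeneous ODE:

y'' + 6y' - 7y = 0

Characteristic equation: r² + 6r - 7 = 0
Roots: r = 1, -7 (distinct real)
General solution: y = C₁e^x + C₂e^(-7x)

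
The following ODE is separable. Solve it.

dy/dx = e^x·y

Separating variables and integrating:
ln|y| = e^x + C

General solution: y = Ce^(e^x)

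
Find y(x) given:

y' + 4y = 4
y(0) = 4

General solution: y = 1 + Ce^(-4x)
Applying y(0) = 4: C = 4 - 1 = 3
Particular solution: y = 1 + 3e^(-4x)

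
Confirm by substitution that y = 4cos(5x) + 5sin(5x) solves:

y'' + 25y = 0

Verification:
y'' = -100cos(5x) - 125sin(5x)
y'' + 25y = 0 ✓

Yes, it is a solution.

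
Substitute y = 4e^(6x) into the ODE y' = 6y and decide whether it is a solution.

Verification:
y = 4e^(6x)
y' = 24e^(6x)
6y = 24e^(6x)
y' = 6y ✓

Yes, it is a solution.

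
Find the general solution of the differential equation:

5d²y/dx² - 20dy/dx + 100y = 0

Characteristic equation: 5r² - 20r + 100 = 0
Divide by 5: r² - 4r + 20 = 0
Roots: r = 2 ± 4i (complex conjugates)
General solution: y = e^(2x)(C₁cos(4x) + C₂sin(4x))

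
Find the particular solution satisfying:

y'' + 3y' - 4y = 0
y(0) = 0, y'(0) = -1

General solution: y = C₁e^x + C₂e^(-4x)
Applying ICs: C₁ = -1/5, C₂ = 1/5
Particular solution: y = -(1/5)e^x + (1/5)e^(-4x)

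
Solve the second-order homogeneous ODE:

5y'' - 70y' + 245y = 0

Characteristic equation: 5r² - 70r + 245 = 0
Divide by 5: r² - 14r + 49 = 0
Factored: (r - 7)² = 0
Repeated root: r = 7
General solution: y = (C₁ + C₂x)e^(7x)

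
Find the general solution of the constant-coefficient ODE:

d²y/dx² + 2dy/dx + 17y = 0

Characteristic equation: r² + 2r + 17 = 0
Roots: r = -1 ± 4i (complex conjugates)
General solution: y = e^(-x)(C₁cos(4x) + C₂sin(4x))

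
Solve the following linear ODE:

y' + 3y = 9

Using integrating factor method:

General solution: y = 3 + Ce^(-3x)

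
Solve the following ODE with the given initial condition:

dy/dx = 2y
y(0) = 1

General solution: y = Ce^(2x)
Applying IC y(0) = 1:
Particular solution: y = e^(2x)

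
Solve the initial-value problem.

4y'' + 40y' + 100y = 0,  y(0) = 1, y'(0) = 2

General solution: y = (C₁ + C₂x)e^(-5x)
Repeated root r = -5
Applying ICs: C₁ = 1, C₂ = 7
Particular solution: y = (1 + 7x)e^(-5x)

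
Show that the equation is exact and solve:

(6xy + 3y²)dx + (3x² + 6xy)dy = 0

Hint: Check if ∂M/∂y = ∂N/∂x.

Verify exactness: ∂M/∂y = ∂N/∂x ✓
Find F(x,y) such that ∂F/∂x = M, ∂F/∂y = N
Solution: 3x²y + 3xy² = C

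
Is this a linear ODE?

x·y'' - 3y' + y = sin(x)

Yes. Linear (y and its derivatives appear to the first power only, no products of y terms)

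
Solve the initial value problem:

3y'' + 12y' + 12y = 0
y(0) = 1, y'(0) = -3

General solution: y = (C₁ + C₂x)e^(-2x)
Repeated root r = -2
Applying ICs: C₁ = 1, C₂ = -1
Particular solution: y = (1 - x)e^(-2x)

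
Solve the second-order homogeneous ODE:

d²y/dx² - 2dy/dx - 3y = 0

Characteristic equation: r² - 2r - 3 = 0
Roots: r = 3, -1 (distinct real)
General solution: y = C₁e^(3x) + C₂e^(-x)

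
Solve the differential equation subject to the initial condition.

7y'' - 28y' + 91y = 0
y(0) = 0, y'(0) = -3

General solution: y = e^(2x)(C₁cos(3x) + C₂sin(3x))
Complex roots r = 2 ± 3i
Applying ICs: C₁ = 0, C₂ = -1
Particular solution: y = e^(2x)(-sin(3x))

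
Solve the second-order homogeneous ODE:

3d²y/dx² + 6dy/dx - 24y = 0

Characteristic equation: 3r² + 6r - 24 = 0
Divide by 3: r² + 2r - 8 = 0
Roots: r = 2, -4 (distinct real)
General solution: y = C₁e^(2x) + C₂e^(-4x)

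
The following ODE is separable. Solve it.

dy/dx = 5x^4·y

Separating variables and integrating:
ln|y| = x^5 + C

General solution: y = Ce^(x^5)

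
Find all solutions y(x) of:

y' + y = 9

Using integrating factor method:

General solution: y = 9 + Ce^(-x)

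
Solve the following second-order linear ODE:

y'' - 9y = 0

Characteristic equation: r² - 9 = 0
Roots: r = 3, -3 (distinct real)
General solution: y = C₁e^(3x) + C₂e^(-3x)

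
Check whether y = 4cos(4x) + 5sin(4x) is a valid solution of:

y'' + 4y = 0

Verification:
y'' = -64cos(4x) - 80sin(4x)
y'' + 4y ≠ 0 (frequency mismatch: got 16 instead of 4)

No, it is not a solution.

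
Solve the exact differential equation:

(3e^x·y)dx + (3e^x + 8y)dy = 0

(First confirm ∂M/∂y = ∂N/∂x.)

Verify exactness: ∂M/∂y = ∂N/∂x ✓
Find F(x,y) such that ∂F/∂x = M, ∂F/∂y = N
Solution: 3e^x·y + 4y² = C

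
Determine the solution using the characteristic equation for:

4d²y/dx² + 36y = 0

Characteristic equation: 4r² + 36 = 0
Divide by 4: r² + 9 = 0
Roots: r = ±3i (complex conjugates)
General solution: y = C₁cos(3x) + C₂sin(3x)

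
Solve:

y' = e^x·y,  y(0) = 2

General solution: y = Ce^(e^x)
Applying IC y(0) = 2:
Particular solution: y = 2e^(e^x - 1)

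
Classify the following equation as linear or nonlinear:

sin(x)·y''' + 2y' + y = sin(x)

Linear (y and its derivatives appear to the first power only, no products of y terms)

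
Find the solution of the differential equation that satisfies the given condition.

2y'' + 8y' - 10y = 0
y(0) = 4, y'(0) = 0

General solution: y = C₁e^x + C₂e^(-5x)
Applying ICs: C₁ = 10/3, C₂ = 2/3
Particular solution: y = (10/3)e^x + (2/3)e^(-5x)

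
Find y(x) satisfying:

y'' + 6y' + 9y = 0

Characteristic equation: r² + 6r + 9 = 0
Factored: (r + 3)² = 0
Repeated root: r = -3
General solution: y = (C₁ + C₂x)e^(-3x)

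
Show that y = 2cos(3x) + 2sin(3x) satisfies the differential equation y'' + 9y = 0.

Verification:
y'' = -18cos(3x) - 18sin(3x)
y'' + 9y = 0 ✓

Yes, it is a solution.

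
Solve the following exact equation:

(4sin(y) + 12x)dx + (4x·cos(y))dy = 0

Verify exactness: ∂M/∂y = ∂N/∂x ✓
Find F(x,y) such that ∂F/∂x = M, ∂F/∂y = N
Solution: 4x·sin(y) + 6x² = C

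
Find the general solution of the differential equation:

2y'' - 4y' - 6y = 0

Characteristic equation: 2r² - 4r - 6 = 0
Divide by 2: r² - 2r - 3 = 0
Roots: r = 3, -1 (distinct real)
General solution: y = C₁e^(3x) + C₂e^(-x)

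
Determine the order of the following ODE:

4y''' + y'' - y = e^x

The order is 3 (highest derivative is of order 3).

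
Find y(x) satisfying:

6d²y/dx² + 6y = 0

Characteristic equation: 6r² + 6 = 0
Divide by 6: r² + 1 = 0
Roots: r = ±i (complex conjugates)
General solution: y = C₁cos(x) + C₂sin(x)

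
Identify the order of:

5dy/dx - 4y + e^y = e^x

The order is 1 (highest derivative is of order 1).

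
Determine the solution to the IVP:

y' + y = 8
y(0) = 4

General solution: y = 8 + Ce^(-x)
Applying y(0) = 4: C = 4 - 8 = -4
Particular solution: y = 8 - 4e^(-x)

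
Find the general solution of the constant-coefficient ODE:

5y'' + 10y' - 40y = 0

Characteristic equation: 5r² + 10r - 40 = 0
Divide by 5: r² + 2r - 8 = 0
Roots: r = 2, -4 (distinct real)
General solution: y = C₁e^(2x) + C₂e^(-4x)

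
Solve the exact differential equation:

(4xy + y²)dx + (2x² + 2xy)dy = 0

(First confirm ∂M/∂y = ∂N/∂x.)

Verify exactness: ∂M/∂y = ∂N/∂x ✓
Find F(x,y) such that ∂F/∂x = M, ∂F/∂y = N
Solution: 2x²y + xy² = C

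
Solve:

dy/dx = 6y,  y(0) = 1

General solution: y = Ce^(6x)
Applying IC y(0) = 1:
Particular solution: y = e^(6x)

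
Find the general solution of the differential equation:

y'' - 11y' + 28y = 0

Characteristic equation: r² - 11r + 28 = 0
Roots: r = 4, 7 (distinct real)
General solution: y = C₁e^(4x) + C₂e^(7x)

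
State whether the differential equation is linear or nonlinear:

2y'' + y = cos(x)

Linear (y and its derivatives appear to the first power only, no products of y terms)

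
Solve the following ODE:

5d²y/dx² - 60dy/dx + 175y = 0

Characteristic equation: 5r² - 60r + 175 = 0
Divide by 5: r² - 12r + 35 = 0
Roots: r = 7, 5 (distinct real)
General solution: y = C₁e^(7x) + C₂e^(5x)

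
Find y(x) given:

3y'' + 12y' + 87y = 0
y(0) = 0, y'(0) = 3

General solution: y = e^(-2x)(C₁cos(5x) + C₂sin(5x))
Complex roots r = -2 ± 5i
Applying ICs: C₁ = 0, C₂ = 3/5
Particular solution: y = e^(-2x)((3/5)sin(5x))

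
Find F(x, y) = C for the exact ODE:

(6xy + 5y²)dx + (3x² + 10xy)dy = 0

Verify exactness: ∂M/∂y = ∂N/∂x ✓
Find F(x,y) such that ∂F/∂x = M, ∂F/∂y = N
Solution: 3x²y + 5xy² = C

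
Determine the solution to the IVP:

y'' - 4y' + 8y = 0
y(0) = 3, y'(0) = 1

General solution: y = e^(2x)(C₁cos(2x) + C₂sin(2x))
Complex roots r = 2 ± 2i
Applying ICs: C₁ = 3, C₂ = -5/2
Particular solution: y = e^(2x)(3cos(2x) - (5/2)sin(2x))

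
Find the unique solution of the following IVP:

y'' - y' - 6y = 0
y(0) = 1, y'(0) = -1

General solution: y = C₁e^(3x) + C₂e^(-2x)
Applying ICs: C₁ = 1/5, C₂ = 4/5
Particular solution: y = (1/5)e^(3x) + (4/5)e^(-2x)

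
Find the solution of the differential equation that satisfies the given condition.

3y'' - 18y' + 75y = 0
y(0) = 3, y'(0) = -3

General solution: y = e^(3x)(C₁cos(4x) + C₂sin(4x))
Complex roots r = 3 ± 4i
Applying ICs: C₁ = 3, C₂ = -3
Particular solution: y = e^(3x)(3cos(4x) - 3sin(4x))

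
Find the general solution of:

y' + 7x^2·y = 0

Using integrating factor method:

General solution: y = Ce^(-7x^3/3)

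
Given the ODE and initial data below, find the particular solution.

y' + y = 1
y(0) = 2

General solution: y = 1 + Ce^(-x)
Applying y(0) = 2: C = 2 - 1 = 1
Particular solution: y = 1 + e^(-x)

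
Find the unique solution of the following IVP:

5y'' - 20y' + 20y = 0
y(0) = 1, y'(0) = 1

General solution: y = (C₁ + C₂x)e^(2x)
Repeated root r = 2
Applying ICs: C₁ = 1, C₂ = -1
Particular solution: y = (1 - x)e^(2x)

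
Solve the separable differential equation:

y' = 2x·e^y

Separating variables and integrating:
-e^(-y) = x² + C

General solution: y = -ln(C - x²)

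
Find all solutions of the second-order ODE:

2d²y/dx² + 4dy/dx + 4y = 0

Characteristic equation: 2r² + 4r + 4 = 0
Divide by 2: r² + 2r + 2 = 0
Roots: r = -1 ± i (complex conjugates)
General solution: y = e^(-x)(C₁cos(x) + C₂sin(x))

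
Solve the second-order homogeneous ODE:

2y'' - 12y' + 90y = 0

Characteristic equation: 2r² - 12r + 90 = 0
Divide by 2: r² - 6r + 45 = 0
Roots: r = 3 ± 6i (complex conjugates)
General solution: y = e^(3x)(C₁cos(6x) + C₂sin(6x))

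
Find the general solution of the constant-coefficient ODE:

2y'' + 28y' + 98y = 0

Characteristic equation: 2r² + 28r + 98 = 0
Divide by 2: r² + 14r + 49 = 0
Factored: (r + 7)² = 0
Repeated root: r = -7
General solution: y = (C₁ + C₂x)e^(-7x)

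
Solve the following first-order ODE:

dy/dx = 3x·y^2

Separating variables and integrating:
-1/y = 3x^2/2 + C

General solution: y^-1 = (-3/2)x^2 + C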